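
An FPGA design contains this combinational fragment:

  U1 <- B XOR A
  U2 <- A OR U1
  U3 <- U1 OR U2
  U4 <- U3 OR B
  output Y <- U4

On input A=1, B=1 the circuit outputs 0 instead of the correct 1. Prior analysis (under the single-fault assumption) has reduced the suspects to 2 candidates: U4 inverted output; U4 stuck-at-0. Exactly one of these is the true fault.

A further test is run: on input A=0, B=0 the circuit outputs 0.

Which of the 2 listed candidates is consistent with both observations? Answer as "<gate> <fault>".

U4 stuck-at-0

Evaluate each candidate on input A=0, B=0:
  U4 inverted output: U1=0, U2=0, U3=0, U4=1 [inverted output] → 1 — eliminated
  U4 stuck-at-0: U1=0, U2=0, U3=0, U4=0 [stuck-at-0] → 0 — matches
Only U4 stuck-at-0 reproduces the observed 0.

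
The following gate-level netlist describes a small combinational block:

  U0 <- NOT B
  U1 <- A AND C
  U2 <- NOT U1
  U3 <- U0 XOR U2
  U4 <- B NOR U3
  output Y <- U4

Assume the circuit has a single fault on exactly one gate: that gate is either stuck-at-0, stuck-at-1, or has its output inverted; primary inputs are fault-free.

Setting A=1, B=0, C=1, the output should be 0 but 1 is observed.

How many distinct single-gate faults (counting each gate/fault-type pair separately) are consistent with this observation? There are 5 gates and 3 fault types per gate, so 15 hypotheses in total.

Fault-free: U0=1, U1=1, U2=0, U3=1, U4=0 → 0. Observed 1.
  U0: stuck-at-0, inverted output ✓; others ✗
  U1: stuck-at-0, inverted output ✓; others ✗
  U2: stuck-at-1, inverted output ✓; others ✗
  U3: stuck-at-0, inverted output ✓; others ✗
  U4: stuck-at-1, inverted output ✓; others ✗
Consistent faults: {U0 stuck-at-0, U0 inverted output, U1 stuck-at-0, U1 inverted output, U2 stuck-at-1, U2 inverted output, U3 stuck-at-0, U3 inverted output, U4 stuck-at-1, U4 inverted output} — 10 in all.

10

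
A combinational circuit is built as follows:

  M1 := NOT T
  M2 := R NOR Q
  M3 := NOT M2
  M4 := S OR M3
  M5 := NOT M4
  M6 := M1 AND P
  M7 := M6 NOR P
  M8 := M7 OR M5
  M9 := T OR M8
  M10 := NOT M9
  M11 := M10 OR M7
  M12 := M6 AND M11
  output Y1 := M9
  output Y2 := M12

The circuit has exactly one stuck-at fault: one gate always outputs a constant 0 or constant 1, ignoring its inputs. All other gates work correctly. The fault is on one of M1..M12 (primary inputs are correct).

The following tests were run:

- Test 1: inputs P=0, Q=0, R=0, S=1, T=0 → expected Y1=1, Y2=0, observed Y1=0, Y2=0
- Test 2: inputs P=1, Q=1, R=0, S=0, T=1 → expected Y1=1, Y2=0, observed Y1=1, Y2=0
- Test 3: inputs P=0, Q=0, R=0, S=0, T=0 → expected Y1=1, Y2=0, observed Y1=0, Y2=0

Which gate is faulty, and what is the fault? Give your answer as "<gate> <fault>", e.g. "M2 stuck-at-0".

M8 stuck-at-0

Fault-free values for test 1 (P=0, Q=0, R=0, S=1, T=0): M1=1, M2=1, M3=0, M4=1, M5=0, M6=0, M7=1, M8=1, M9=1, M10=0, M11=1, M12=0, giving Y1=1, Y2=0. Observed Y1=0, Y2=0.
Test 1: faults giving observed Y1=0, Y2=0 are {M7 stuck-at-0, M8 stuck-at-0, M9 stuck-at-0}.
Test 2 (P=1, Q=1, R=0, S=0, T=1): fault-free M1=0, M2=0, M3=1, M4=1, M5=0, M6=0, M7=0, M8=0, M9=1, M10=0, M11=0, M12=0 → Y1=1, Y2=0; observed Y1=1, Y2=0. Eliminates M9 stuck-at-0.
Test 3 (P=0, Q=0, R=0, S=0, T=0): fault-free M1=1, M2=1, M3=0, M4=0, M5=1, M6=0, M7=1, M8=1, M9=1, M10=0, M11=1, M12=0 → Y1=1, Y2=0; observed Y1=0, Y2=0. Eliminates M7 stuck-at-0.
Only M8 stuck-at-0 is consistent with every test.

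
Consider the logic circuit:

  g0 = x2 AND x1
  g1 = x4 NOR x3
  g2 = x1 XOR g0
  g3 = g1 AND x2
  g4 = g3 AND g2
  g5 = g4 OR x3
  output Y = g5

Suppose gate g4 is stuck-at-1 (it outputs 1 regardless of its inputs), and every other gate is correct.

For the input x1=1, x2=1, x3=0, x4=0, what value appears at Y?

1

Propagate with g4 forced: g0=1, g1=1, g2=0, g3=1, g4=1 [stuck-at-1], g5=1.
So Y = 1. (Without the fault it would be 0.)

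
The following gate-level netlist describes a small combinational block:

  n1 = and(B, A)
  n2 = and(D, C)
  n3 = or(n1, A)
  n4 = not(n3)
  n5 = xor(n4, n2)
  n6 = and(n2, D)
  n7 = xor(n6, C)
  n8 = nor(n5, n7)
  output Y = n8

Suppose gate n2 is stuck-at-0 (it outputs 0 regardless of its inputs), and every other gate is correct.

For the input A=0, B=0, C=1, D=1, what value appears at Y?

0

Propagate with n2 forced: n1=0, n2=0 [stuck-at-0], n3=0, n4=1, n5=1, n6=0, n7=1, n8=0.
So Y = 0. (Without the fault it would be 1.)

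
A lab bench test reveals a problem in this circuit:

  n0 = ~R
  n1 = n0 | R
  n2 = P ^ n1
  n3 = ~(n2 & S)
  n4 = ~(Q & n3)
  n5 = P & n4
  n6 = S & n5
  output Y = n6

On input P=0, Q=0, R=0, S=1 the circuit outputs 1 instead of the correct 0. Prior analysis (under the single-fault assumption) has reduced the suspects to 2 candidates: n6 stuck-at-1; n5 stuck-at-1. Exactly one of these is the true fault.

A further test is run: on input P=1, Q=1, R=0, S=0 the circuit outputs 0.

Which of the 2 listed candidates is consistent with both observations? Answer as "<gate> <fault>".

Evaluate each candidate on input P=1, Q=1, R=0, S=0:
  n6 stuck-at-1: n0=1, n1=1, n2=0, n3=1, n4=0, n5=0, n6=1 [stuck-at-1] → 1 — eliminated
  n5 stuck-at-1: n0=1, n1=1, n2=0, n3=1, n4=0, n5=1 [stuck-at-1], n6=0 → 0 — matches
Only n5 stuck-at-1 reproduces the observed 0.

n5 stuck-at-1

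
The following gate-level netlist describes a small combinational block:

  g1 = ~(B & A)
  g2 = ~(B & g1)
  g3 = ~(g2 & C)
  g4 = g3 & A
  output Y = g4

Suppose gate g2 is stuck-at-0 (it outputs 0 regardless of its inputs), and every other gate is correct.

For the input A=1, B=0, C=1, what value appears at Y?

1

Propagate with g2 forced: g1=1, g2=0 [stuck-at-0], g3=1, g4=1.
So Y = 1. (Without the fault it would be 0.)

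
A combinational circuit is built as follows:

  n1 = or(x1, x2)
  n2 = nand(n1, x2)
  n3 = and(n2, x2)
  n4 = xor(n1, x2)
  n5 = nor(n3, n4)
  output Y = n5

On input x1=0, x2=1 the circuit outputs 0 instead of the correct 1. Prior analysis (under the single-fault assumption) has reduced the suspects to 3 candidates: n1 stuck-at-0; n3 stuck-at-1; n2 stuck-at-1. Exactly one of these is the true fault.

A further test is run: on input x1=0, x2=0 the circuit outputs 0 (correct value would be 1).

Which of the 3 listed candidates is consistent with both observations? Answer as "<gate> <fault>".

Evaluate each candidate on input x1=0, x2=0:
  n1 stuck-at-0: n1=0 [stuck-at-0], n2=1, n3=0, n4=0, n5=1 → 1 — eliminated
  n3 stuck-at-1: n1=0, n2=1, n3=1 [stuck-at-1], n4=0, n5=0 → 0 — matches
  n2 stuck-at-1: n1=0, n2=1 [stuck-at-1], n3=0, n4=0, n5=1 → 1 — eliminated
Only n3 stuck-at-1 reproduces the observed 0.

n3 stuck-at-1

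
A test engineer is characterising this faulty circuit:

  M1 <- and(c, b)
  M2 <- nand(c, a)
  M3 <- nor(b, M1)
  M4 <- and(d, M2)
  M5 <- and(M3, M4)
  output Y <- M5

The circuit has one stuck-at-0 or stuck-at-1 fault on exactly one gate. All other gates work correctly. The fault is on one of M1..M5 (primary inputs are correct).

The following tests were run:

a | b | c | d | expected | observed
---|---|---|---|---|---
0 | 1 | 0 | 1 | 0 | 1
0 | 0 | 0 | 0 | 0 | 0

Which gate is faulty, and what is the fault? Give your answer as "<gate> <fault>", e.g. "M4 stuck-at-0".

Fault-free values for test 1 (a=0, b=1, c=0, d=1): M1=0, M2=1, M3=0, M4=1, M5=0, giving Y=0. Observed 1.
Test 1: faults giving observed 1 are {M3 stuck-at-1, M5 stuck-at-1}.
Test 2 (a=0, b=0, c=0, d=0): fault-free M1=0, M2=1, M3=1, M4=0, M5=0 → 0; observed 0. Eliminates M5 stuck-at-1.
Only M3 stuck-at-1 is consistent with every test.

M3 stuck-at-1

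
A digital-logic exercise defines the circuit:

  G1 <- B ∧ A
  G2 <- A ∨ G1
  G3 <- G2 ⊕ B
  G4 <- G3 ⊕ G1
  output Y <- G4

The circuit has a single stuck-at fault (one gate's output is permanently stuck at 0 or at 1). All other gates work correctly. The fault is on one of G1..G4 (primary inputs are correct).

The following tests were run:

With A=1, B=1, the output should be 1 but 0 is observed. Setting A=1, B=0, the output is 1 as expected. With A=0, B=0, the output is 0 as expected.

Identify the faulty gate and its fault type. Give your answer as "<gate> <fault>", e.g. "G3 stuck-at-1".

G1 stuck-at-0

Fault-free values for test 1 (A=1, B=1): G1=1, G2=1, G3=0, G4=1, giving Y=1. Observed 0.
Test 1: faults giving observed 0 are {G1 stuck-at-0, G2 stuck-at-0, G3 stuck-at-1, G4 stuck-at-0}.
Test 2 (A=1, B=0): fault-free G1=0, G2=1, G3=1, G4=1 → 1; observed 1. Eliminates G2 stuck-at-0, G4 stuck-at-0.
Test 3 (A=0, B=0): fault-free G1=0, G2=0, G3=0, G4=0 → 0; observed 0. Eliminates G3 stuck-at-1.
Only G1 stuck-at-0 is consistent with every test.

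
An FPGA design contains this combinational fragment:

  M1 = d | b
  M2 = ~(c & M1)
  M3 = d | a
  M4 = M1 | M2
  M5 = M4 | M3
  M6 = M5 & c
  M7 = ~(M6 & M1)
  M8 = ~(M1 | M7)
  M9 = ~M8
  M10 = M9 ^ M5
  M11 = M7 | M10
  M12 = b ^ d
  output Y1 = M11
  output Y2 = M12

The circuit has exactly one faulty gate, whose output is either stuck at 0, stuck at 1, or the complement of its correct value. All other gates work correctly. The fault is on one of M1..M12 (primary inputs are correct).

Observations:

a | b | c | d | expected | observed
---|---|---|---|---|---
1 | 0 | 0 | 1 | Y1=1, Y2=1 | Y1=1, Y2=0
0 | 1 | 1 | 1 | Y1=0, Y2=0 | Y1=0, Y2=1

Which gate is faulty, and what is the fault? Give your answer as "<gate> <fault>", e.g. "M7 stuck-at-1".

Fault-free values for test 1 (a=1, b=0, c=0, d=1): M1=1, M2=1, M3=1, M4=1, M5=1, M6=0, M7=1, M8=0, M9=1, M10=0, M11=1, M12=1, giving Y1=1, Y2=1. Observed Y1=1, Y2=0.
Test 1: faults giving observed Y1=1, Y2=0 are {M12 stuck-at-0, M12 inverted output}.
Test 2 (a=0, b=1, c=1, d=1): fault-free M1=1, M2=0, M3=1, M4=1, M5=1, M6=1, M7=0, M8=0, M9=1, M10=0, M11=0, M12=0 → Y1=0, Y2=0; observed Y1=0, Y2=1. Eliminates M12 stuck-at-0.
Only M12 inverted output is consistent with every test.

M12 inverted output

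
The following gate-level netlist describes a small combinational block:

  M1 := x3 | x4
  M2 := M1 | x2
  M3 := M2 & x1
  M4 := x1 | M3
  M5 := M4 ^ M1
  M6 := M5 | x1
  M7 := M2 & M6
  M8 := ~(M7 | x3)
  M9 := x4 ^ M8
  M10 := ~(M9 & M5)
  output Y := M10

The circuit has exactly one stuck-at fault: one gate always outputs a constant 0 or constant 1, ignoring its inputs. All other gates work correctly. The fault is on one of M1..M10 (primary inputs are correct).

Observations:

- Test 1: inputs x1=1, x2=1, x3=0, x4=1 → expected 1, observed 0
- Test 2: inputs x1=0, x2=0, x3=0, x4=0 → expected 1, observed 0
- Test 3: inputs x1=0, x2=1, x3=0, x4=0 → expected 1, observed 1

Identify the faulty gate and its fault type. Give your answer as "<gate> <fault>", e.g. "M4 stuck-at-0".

Fault-free values for test 1 (x1=1, x2=1, x3=0, x4=1): M1=1, M2=1, M3=1, M4=1, M5=0, M6=1, M7=1, M8=0, M9=1, M10=1, giving Y=1. Observed 0.
Test 1: faults giving observed 0 are {M1 stuck-at-0, M4 stuck-at-0, M5 stuck-at-1, M10 stuck-at-0}.
Test 2 (x1=0, x2=0, x3=0, x4=0): fault-free M1=0, M2=0, M3=0, M4=0, M5=0, M6=0, M7=0, M8=1, M9=1, M10=1 → 1; observed 0. Eliminates M1 stuck-at-0, M4 stuck-at-0.
Test 3 (x1=0, x2=1, x3=0, x4=0): fault-free M1=0, M2=1, M3=0, M4=0, M5=0, M6=0, M7=0, M8=1, M9=1, M10=1 → 1; observed 1. Eliminates M10 stuck-at-0.
Only M5 stuck-at-1 is consistent with every test.

M5 stuck-at-1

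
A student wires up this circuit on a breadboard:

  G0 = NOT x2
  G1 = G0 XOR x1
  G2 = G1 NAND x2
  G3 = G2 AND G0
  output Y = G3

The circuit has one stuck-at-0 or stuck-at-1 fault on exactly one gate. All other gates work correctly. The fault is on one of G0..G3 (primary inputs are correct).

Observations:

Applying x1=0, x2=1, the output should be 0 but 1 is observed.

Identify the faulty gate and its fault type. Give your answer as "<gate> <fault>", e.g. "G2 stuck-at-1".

G3 stuck-at-1

Fault-free values for test 1 (x1=0, x2=1): G0=0, G1=0, G2=1, G3=0, giving Y=0. Observed 1.
Test 1: faults giving observed 1 are {G3 stuck-at-1}.
Only G3 stuck-at-1 is consistent with every test.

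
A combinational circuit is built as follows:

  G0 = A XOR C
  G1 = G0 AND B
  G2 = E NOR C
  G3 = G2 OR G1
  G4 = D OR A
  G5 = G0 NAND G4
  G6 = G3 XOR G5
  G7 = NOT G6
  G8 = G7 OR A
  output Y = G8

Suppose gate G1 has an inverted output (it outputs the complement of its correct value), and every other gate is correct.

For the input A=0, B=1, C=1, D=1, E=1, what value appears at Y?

1

Propagate with G1 forced: G0=1, G1=0 [inverted output], G2=0, G3=0, G4=1, G5=0, G6=0, G7=1, G8=1.
So Y = 1. (Without the fault it would be 0.)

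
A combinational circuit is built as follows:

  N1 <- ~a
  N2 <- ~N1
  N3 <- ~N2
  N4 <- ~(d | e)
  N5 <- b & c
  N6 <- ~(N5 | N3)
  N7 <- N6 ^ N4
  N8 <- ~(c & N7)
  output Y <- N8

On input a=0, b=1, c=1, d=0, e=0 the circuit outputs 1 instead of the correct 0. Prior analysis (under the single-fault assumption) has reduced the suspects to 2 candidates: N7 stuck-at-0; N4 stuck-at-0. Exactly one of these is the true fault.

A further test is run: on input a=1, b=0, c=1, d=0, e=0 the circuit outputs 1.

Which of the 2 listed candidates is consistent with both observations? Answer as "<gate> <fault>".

Evaluate each candidate on input a=1, b=0, c=1, d=0, e=0:
  N7 stuck-at-0: N1=0, N2=1, N3=0, N4=1, N5=0, N6=1, N7=0 [stuck-at-0], N8=1 → 1 — matches
  N4 stuck-at-0: N1=0, N2=1, N3=0, N4=0 [stuck-at-0], N5=0, N6=1, N7=1, N8=0 → 0 — eliminated
Only N7 stuck-at-0 reproduces the observed 1.

N7 stuck-at-0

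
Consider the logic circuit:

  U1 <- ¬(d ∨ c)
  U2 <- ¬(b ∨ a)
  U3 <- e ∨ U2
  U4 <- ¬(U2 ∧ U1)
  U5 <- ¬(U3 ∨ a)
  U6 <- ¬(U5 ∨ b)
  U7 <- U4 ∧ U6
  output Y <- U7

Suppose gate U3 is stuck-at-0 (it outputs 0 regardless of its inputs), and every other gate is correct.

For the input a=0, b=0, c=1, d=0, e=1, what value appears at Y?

0

Propagate with U3 forced: U1=0, U2=1, U3=0 [stuck-at-0], U4=1, U5=1, U6=0, U7=0.
So Y = 0. (Without the fault it would be 1.)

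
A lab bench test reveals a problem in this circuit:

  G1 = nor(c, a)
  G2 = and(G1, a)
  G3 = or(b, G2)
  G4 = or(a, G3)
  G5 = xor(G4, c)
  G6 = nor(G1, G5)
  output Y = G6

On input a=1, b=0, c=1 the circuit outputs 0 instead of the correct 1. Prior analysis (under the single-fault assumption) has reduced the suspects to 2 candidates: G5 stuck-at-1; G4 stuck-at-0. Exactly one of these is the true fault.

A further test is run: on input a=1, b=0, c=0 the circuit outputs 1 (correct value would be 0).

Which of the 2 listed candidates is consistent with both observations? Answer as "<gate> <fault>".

Evaluate each candidate on input a=1, b=0, c=0:
  G5 stuck-at-1: G1=0, G2=0, G3=0, G4=1, G5=1 [stuck-at-1], G6=0 → 0 — eliminated
  G4 stuck-at-0: G1=0, G2=0, G3=0, G4=0 [stuck-at-0], G5=0, G6=1 → 1 — matches
Only G4 stuck-at-0 reproduces the observed 1.

G4 stuck-at-0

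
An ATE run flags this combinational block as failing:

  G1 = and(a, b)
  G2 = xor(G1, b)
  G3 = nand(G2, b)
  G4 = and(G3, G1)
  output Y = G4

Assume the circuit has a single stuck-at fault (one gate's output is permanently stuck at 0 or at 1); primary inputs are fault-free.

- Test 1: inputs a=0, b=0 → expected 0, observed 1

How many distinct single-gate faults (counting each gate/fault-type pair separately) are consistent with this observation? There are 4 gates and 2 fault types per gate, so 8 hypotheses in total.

2

Fault-free: G1=0, G2=0, G3=1, G4=0 → 0. Observed 1.
  G1 stuck-at-0: output 0 ✗
  G1 stuck-at-1: output 1 ✓
  G2 stuck-at-0: output 0 ✗
  G2 stuck-at-1: output 0 ✗
  G3 stuck-at-0: output 0 ✗
  G3 stuck-at-1: output 0 ✗
  G4 stuck-at-0: output 0 ✗
  G4 stuck-at-1: output 1 ✓
Consistent faults: {G1 stuck-at-1, G4 stuck-at-1} — 2 in all.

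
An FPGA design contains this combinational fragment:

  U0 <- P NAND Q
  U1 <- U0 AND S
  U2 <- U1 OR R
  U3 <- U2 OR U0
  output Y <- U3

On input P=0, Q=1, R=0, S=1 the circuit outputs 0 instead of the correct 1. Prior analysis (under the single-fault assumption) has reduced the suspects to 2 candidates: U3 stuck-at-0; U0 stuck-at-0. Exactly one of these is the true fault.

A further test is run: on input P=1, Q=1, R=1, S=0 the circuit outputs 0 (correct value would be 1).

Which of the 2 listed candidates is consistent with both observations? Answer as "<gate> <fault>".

Evaluate each candidate on input P=1, Q=1, R=1, S=0:
  U3 stuck-at-0: U0=0, U1=0, U2=1, U3=0 [stuck-at-0] → 0 — matches
  U0 stuck-at-0: U0=0 [stuck-at-0], U1=0, U2=1, U3=1 → 1 — eliminated
Only U3 stuck-at-0 reproduces the observed 0.

U3 stuck-at-0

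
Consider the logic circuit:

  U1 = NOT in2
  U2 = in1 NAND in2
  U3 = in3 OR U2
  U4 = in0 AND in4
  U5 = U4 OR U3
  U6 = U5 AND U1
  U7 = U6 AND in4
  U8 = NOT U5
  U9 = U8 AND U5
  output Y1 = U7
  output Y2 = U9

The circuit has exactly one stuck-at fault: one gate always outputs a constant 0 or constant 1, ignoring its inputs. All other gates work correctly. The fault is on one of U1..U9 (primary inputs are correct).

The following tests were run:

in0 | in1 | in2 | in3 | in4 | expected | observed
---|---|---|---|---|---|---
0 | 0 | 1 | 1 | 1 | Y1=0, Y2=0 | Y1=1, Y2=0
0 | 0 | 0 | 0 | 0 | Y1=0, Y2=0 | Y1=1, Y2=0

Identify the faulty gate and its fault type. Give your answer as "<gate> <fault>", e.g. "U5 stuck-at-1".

Fault-free values for test 1 (in0=0, in1=0, in2=1, in3=1, in4=1): U1=0, U2=1, U3=1, U4=0, U5=1, U6=0, U7=0, U8=0, U9=0, giving Y1=0, Y2=0. Observed Y1=1, Y2=0.
Test 1: faults giving observed Y1=1, Y2=0 are {U1 stuck-at-1, U6 stuck-at-1, U7 stuck-at-1}.
Test 2 (in0=0, in1=0, in2=0, in3=0, in4=0): fault-free U1=1, U2=1, U3=1, U4=0, U5=1, U6=1, U7=0, U8=0, U9=0 → Y1=0, Y2=0; observed Y1=1, Y2=0. Eliminates U1 stuck-at-1, U6 stuck-at-1.
Only U7 stuck-at-1 is consistent with every test.

U7 stuck-at-1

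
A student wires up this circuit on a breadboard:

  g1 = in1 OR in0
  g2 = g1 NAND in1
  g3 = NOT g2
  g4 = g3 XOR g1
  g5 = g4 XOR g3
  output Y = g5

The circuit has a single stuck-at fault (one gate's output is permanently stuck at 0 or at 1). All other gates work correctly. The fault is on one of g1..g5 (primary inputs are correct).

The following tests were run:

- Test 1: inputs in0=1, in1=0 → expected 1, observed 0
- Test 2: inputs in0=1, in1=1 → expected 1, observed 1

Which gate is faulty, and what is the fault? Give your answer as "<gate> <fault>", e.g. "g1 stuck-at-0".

g4 stuck-at-0

Fault-free values for test 1 (in0=1, in1=0): g1=1, g2=1, g3=0, g4=1, g5=1, giving Y=1. Observed 0.
Test 1: faults giving observed 0 are {g1 stuck-at-0, g4 stuck-at-0, g5 stuck-at-0}.
Test 2 (in0=1, in1=1): fault-free g1=1, g2=0, g3=1, g4=0, g5=1 → 1; observed 1. Eliminates g1 stuck-at-0, g5 stuck-at-0.
Only g4 stuck-at-0 is consistent with every test.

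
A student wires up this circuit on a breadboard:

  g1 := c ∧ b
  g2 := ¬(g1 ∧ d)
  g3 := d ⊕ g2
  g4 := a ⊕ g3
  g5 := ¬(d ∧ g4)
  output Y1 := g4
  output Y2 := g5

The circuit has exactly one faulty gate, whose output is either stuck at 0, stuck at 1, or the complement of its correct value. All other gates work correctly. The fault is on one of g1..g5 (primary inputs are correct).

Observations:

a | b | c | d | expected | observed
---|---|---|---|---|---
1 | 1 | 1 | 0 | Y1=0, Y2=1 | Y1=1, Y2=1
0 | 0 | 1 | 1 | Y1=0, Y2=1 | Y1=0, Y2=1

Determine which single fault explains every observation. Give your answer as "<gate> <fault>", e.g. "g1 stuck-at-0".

Fault-free values for test 1 (a=1, b=1, c=1, d=0): g1=1, g2=1, g3=1, g4=0, g5=1, giving Y1=0, Y2=1. Observed Y1=1, Y2=1.
Test 1: faults giving observed Y1=1, Y2=1 are {g2 stuck-at-0, g2 inverted output, g3 stuck-at-0, g3 inverted output, g4 stuck-at-1, g4 inverted output}.
Test 2 (a=0, b=0, c=1, d=1): fault-free g1=0, g2=1, g3=0, g4=0, g5=1 → Y1=0, Y2=1; observed Y1=0, Y2=1. Eliminates g2 stuck-at-0, g2 inverted output, g3 inverted output, g4 stuck-at-1, g4 inverted output.
Only g3 stuck-at-0 is consistent with every test.

g3 stuck-at-0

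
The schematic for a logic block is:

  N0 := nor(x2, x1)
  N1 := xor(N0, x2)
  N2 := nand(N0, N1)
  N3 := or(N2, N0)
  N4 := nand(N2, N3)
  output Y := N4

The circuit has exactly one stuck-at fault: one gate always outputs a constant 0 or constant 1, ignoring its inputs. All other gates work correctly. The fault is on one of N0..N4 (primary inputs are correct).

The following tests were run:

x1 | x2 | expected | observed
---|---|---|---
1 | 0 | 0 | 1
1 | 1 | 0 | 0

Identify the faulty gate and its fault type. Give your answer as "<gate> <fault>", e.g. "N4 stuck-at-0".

Fault-free values for test 1 (x1=1, x2=0): N0=0, N1=0, N2=1, N3=1, N4=0, giving Y=0. Observed 1.
Test 1: faults giving observed 1 are {N0 stuck-at-1, N2 stuck-at-0, N3 stuck-at-0, N4 stuck-at-1}.
Test 2 (x1=1, x2=1): fault-free N0=0, N1=1, N2=1, N3=1, N4=0 → 0; observed 0. Eliminates N2 stuck-at-0, N3 stuck-at-0, N4 stuck-at-1.
Only N0 stuck-at-1 is consistent with every test.

N0 stuck-at-1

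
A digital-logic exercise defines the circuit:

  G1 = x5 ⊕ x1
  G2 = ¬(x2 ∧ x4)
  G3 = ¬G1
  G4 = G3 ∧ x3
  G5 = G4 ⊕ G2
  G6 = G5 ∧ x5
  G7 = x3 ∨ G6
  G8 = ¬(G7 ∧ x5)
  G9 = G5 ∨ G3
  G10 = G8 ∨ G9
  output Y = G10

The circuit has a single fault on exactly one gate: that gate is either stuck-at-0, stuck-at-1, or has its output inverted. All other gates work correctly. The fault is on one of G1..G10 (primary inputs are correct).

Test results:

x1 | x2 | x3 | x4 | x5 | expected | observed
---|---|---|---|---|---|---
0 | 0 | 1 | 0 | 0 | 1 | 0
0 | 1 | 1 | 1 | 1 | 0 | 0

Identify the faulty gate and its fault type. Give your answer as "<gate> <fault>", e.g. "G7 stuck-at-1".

G10 stuck-at-0

Fault-free values for test 1 (x1=0, x2=0, x3=1, x4=0, x5=0): G1=0, G2=1, G3=1, G4=1, G5=0, G6=0, G7=1, G8=1, G9=1, G10=1, giving Y=1. Observed 0.
Test 1: faults giving observed 0 are {G10 stuck-at-0, G10 inverted output}.
Test 2 (x1=0, x2=1, x3=1, x4=1, x5=1): fault-free G1=1, G2=0, G3=0, G4=0, G5=0, G6=0, G7=1, G8=0, G9=0, G10=0 → 0; observed 0. Eliminates G10 inverted output.
Only G10 stuck-at-0 is consistent with every test.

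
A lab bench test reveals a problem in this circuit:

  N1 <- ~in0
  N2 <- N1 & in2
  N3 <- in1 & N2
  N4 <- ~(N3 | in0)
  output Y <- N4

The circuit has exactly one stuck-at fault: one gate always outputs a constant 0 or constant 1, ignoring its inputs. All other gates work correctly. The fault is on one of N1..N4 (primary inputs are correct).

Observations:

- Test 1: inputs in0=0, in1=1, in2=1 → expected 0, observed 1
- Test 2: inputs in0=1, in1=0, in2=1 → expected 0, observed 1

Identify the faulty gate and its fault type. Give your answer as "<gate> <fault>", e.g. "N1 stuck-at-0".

N4 stuck-at-1

Fault-free values for test 1 (in0=0, in1=1, in2=1): N1=1, N2=1, N3=1, N4=0, giving Y=0. Observed 1.
Test 1: faults giving observed 1 are {N1 stuck-at-0, N2 stuck-at-0, N3 stuck-at-0, N4 stuck-at-1}.
Test 2 (in0=1, in1=0, in2=1): fault-free N1=0, N2=0, N3=0, N4=0 → 0; observed 1. Eliminates N1 stuck-at-0, N2 stuck-at-0, N3 stuck-at-0.
Only N4 stuck-at-1 is consistent with every test.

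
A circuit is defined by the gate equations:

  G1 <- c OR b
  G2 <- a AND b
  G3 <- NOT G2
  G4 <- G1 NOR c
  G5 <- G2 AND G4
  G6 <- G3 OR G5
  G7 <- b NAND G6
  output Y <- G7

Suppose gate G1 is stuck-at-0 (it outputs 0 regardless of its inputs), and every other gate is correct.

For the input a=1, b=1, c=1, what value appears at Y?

1

Propagate with G1 forced: G1=0 [stuck-at-0], G2=1, G3=0, G4=0, G5=0, G6=0, G7=1.
So Y = 1. (Same as the fault-free value — the fault is masked on this input.)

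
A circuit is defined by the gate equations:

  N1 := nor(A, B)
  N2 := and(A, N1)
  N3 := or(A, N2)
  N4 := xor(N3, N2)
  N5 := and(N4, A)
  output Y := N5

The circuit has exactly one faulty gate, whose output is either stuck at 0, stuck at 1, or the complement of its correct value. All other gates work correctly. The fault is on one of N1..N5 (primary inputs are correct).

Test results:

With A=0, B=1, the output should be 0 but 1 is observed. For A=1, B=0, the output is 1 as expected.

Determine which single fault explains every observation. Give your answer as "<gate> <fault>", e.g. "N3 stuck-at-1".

Fault-free values for test 1 (A=0, B=1): N1=0, N2=0, N3=0, N4=0, N5=0, giving Y=0. Observed 1.
Test 1: faults giving observed 1 are {N5 stuck-at-1, N5 inverted output}.
Test 2 (A=1, B=0): fault-free N1=0, N2=0, N3=1, N4=1, N5=1 → 1; observed 1. Eliminates N5 inverted output.
Only N5 stuck-at-1 is consistent with every test.

N5 stuck-at-1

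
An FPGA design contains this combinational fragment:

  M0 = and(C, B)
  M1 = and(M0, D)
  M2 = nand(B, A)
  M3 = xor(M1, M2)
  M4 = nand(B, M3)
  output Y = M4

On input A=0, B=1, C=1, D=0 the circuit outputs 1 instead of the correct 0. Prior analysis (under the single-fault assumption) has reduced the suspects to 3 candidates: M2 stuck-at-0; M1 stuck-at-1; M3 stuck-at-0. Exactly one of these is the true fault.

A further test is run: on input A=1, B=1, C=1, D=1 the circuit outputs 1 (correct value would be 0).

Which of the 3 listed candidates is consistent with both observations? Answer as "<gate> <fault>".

M3 stuck-at-0

Evaluate each candidate on input A=1, B=1, C=1, D=1:
  M2 stuck-at-0: M0=1, M1=1, M2=0 [stuck-at-0], M3=1, M4=0 → 0 — eliminated
  M1 stuck-at-1: M0=1, M1=1 [stuck-at-1], M2=0, M3=1, M4=0 → 0 — eliminated
  M3 stuck-at-0: M0=1, M1=1, M2=0, M3=0 [stuck-at-0], M4=1 → 1 — matches
Only M3 stuck-at-0 reproduces the observed 1.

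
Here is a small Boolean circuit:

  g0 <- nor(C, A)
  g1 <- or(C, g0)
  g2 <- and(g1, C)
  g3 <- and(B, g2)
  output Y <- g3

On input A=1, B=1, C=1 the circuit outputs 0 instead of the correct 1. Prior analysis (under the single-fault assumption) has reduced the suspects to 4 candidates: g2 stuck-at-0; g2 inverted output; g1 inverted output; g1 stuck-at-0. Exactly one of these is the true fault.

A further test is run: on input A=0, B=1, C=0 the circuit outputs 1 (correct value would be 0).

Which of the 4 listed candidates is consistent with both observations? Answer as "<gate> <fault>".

Evaluate each candidate on input A=0, B=1, C=0:
  g2 stuck-at-0: g0=1, g1=1, g2=0 [stuck-at-0], g3=0 → 0 — eliminated
  g2 inverted output: g0=1, g1=1, g2=1 [inverted output], g3=1 → 1 — matches
  g1 inverted output: g0=1, g1=0 [inverted output], g2=0, g3=0 → 0 — eliminated
  g1 stuck-at-0: g0=1, g1=0 [stuck-at-0], g2=0, g3=0 → 0 — eliminated
Only g2 inverted output reproduces the observed 1.

g2 inverted output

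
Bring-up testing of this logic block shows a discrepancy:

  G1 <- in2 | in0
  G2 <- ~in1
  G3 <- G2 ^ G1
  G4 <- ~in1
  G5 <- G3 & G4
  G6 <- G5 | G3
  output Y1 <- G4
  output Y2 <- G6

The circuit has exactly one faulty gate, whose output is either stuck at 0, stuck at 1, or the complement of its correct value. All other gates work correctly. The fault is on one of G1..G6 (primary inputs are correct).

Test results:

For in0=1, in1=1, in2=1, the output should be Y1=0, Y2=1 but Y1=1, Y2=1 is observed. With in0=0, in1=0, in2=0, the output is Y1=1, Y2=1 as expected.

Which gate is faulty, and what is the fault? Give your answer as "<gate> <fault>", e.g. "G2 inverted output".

Fault-free values for test 1 (in0=1, in1=1, in2=1): G1=1, G2=0, G3=1, G4=0, G5=0, G6=1, giving Y1=0, Y2=1. Observed Y1=1, Y2=1.
Test 1: faults giving observed Y1=1, Y2=1 are {G4 stuck-at-1, G4 inverted output}.
Test 2 (in0=0, in1=0, in2=0): fault-free G1=0, G2=1, G3=1, G4=1, G5=1, G6=1 → Y1=1, Y2=1; observed Y1=1, Y2=1. Eliminates G4 inverted output.
Only G4 stuck-at-1 is consistent with every test.

G4 stuck-at-1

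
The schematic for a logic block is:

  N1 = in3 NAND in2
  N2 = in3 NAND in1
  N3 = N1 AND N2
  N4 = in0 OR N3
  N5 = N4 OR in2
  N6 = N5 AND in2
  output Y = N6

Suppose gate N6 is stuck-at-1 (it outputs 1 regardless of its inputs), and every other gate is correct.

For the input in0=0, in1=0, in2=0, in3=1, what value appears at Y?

1

Propagate with N6 forced: N1=1, N2=1, N3=1, N4=1, N5=1, N6=1 [stuck-at-1].
So Y = 1. (Without the fault it would be 0.)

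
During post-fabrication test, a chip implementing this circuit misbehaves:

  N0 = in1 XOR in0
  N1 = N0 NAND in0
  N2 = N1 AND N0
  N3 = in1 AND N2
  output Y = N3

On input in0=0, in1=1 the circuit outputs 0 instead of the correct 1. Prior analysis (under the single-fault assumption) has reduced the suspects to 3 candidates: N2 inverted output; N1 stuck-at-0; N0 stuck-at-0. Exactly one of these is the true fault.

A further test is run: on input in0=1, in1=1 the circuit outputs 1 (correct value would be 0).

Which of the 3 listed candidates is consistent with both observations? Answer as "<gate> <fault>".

Evaluate each candidate on input in0=1, in1=1:
  N2 inverted output: N0=0, N1=1, N2=1 [inverted output], N3=1 → 1 — matches
  N1 stuck-at-0: N0=0, N1=0 [stuck-at-0], N2=0, N3=0 → 0 — eliminated
  N0 stuck-at-0: N0=0 [stuck-at-0], N1=1, N2=0, N3=0 → 0 — eliminated
Only N2 inverted output reproduces the observed 1.

N2 inverted output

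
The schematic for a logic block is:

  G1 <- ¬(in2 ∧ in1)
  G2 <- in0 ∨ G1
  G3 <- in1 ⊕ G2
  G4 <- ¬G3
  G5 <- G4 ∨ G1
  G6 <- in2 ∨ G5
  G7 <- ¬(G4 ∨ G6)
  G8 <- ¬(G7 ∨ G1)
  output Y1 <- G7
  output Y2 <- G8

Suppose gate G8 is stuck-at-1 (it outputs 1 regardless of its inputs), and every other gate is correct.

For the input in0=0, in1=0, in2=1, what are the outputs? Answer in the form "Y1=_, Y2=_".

Propagate with G8 forced: G1=1, G2=1, G3=1, G4=0, G5=1, G6=1, G7=0, G8=1 [stuck-at-1].
So the outputs are Y1=0, Y2=1. (Without the fault they would be Y1=0, Y2=0.)

Y1=0, Y2=1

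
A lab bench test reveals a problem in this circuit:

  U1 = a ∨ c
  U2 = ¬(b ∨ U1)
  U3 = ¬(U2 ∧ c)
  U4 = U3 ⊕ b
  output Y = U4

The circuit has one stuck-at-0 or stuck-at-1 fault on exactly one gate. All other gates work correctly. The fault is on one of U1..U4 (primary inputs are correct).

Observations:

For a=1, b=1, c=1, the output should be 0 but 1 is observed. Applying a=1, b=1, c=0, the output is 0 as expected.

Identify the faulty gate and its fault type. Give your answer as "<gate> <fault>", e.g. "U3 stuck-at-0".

U2 stuck-at-1

Fault-free values for test 1 (a=1, b=1, c=1): U1=1, U2=0, U3=1, U4=0, giving Y=0. Observed 1.
Test 1: faults giving observed 1 are {U2 stuck-at-1, U3 stuck-at-0, U4 stuck-at-1}.
Test 2 (a=1, b=1, c=0): fault-free U1=1, U2=0, U3=1, U4=0 → 0; observed 0. Eliminates U3 stuck-at-0, U4 stuck-at-1.
Only U2 stuck-at-1 is consistent with every test.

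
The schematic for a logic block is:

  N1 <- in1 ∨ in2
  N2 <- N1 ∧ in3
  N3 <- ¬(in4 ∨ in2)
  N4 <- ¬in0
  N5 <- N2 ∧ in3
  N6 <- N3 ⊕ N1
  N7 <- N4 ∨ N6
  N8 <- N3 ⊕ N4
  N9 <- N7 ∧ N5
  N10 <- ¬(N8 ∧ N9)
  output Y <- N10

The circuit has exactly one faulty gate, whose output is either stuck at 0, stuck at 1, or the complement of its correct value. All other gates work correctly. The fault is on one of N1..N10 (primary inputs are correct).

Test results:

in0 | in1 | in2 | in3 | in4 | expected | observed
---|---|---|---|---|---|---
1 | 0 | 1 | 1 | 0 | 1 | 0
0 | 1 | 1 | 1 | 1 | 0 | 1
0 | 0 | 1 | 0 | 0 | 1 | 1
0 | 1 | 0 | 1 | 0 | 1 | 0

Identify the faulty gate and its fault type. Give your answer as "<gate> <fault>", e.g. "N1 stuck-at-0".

Fault-free values for test 1 (in0=1, in1=0, in2=1, in3=1, in4=0): N1=1, N2=1, N3=0, N4=0, N5=1, N6=1, N7=1, N8=0, N9=1, N10=1, giving Y=1. Observed 0.
Test 1: faults giving observed 0 are {N4 stuck-at-1, N4 inverted output, N8 stuck-at-1, N8 inverted output, N10 stuck-at-0, N10 inverted output}.
Test 2 (in0=0, in1=1, in2=1, in3=1, in4=1): fault-free N1=1, N2=1, N3=0, N4=1, N5=1, N6=1, N7=1, N8=1, N9=1, N10=0 → 0; observed 1. Eliminates N4 stuck-at-1, N8 stuck-at-1, N10 stuck-at-0.
Test 3 (in0=0, in1=0, in2=1, in3=0, in4=0): fault-free N1=1, N2=0, N3=0, N4=1, N5=0, N6=1, N7=1, N8=1, N9=0, N10=1 → 1; observed 1. Eliminates N10 inverted output.
Test 4 (in0=0, in1=1, in2=0, in3=1, in4=0): fault-free N1=1, N2=1, N3=1, N4=1, N5=1, N6=0, N7=1, N8=0, N9=1, N10=1 → 1; observed 0. Eliminates N4 inverted output.
Only N8 inverted output is consistent with every test.

N8 inverted output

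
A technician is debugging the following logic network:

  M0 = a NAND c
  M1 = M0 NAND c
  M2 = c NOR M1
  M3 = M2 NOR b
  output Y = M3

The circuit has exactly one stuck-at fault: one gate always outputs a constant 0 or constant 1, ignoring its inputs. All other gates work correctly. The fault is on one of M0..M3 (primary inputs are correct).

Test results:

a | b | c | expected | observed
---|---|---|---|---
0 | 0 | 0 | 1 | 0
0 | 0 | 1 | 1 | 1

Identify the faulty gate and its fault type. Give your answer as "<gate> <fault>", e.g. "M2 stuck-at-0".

Fault-free values for test 1 (a=0, b=0, c=0): M0=1, M1=1, M2=0, M3=1, giving Y=1. Observed 0.
Test 1: faults giving observed 0 are {M1 stuck-at-0, M2 stuck-at-1, M3 stuck-at-0}.
Test 2 (a=0, b=0, c=1): fault-free M0=1, M1=0, M2=0, M3=1 → 1; observed 1. Eliminates M2 stuck-at-1, M3 stuck-at-0.
Only M1 stuck-at-0 is consistent with every test.

M1 stuck-at-0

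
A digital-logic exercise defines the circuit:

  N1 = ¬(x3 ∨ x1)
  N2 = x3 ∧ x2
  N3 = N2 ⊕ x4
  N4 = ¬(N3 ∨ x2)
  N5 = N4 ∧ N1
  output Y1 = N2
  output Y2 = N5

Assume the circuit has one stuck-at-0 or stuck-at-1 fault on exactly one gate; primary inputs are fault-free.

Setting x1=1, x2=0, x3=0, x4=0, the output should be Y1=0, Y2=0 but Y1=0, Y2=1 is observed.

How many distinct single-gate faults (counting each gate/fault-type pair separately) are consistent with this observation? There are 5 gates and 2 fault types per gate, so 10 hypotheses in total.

Fault-free: N1=0, N2=0, N3=0, N4=1, N5=0 → Y1=0, Y2=0. Observed Y1=0, Y2=1.
  N1 stuck-at-0: output Y1=0, Y2=0 ✗
  N1 stuck-at-1: output Y1=0, Y2=1 ✓
  N2 stuck-at-0: output Y1=0, Y2=0 ✗
  N2 stuck-at-1: output Y1=1, Y2=0 ✗
  N3 stuck-at-0: output Y1=0, Y2=0 ✗
  N3 stuck-at-1: output Y1=0, Y2=0 ✗
  N4 stuck-at-0: output Y1=0, Y2=0 ✗
  N4 stuck-at-1: output Y1=0, Y2=0 ✗
  N5 stuck-at-0: output Y1=0, Y2=0 ✗
  N5 stuck-at-1: output Y1=0, Y2=1 ✓
Consistent faults: {N1 stuck-at-1, N5 stuck-at-1} — 2 in all.

2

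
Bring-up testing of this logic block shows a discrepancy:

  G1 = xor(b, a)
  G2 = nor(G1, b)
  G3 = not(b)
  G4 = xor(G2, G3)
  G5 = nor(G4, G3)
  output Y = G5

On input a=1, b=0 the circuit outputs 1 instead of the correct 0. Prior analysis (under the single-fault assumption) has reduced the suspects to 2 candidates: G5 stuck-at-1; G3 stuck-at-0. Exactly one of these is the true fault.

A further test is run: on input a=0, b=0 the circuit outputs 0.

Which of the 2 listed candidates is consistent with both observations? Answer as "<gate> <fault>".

Evaluate each candidate on input a=0, b=0:
  G5 stuck-at-1: G1=0, G2=1, G3=1, G4=0, G5=1 [stuck-at-1] → 1 — eliminated
  G3 stuck-at-0: G1=0, G2=1, G3=0 [stuck-at-0], G4=1, G5=0 → 0 — matches
Only G3 stuck-at-0 reproduces the observed 0.

G3 stuck-at-0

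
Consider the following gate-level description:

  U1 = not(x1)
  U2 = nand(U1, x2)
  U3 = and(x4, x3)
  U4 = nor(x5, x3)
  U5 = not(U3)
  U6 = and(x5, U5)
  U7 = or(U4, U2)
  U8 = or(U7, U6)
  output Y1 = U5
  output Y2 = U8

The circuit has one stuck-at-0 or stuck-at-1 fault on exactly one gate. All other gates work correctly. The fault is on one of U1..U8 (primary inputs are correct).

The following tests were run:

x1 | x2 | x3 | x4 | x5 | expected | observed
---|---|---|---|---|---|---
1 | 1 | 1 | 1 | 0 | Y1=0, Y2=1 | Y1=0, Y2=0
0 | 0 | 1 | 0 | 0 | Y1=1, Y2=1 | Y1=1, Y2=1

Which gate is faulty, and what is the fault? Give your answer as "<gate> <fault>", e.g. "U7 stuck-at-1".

U1 stuck-at-1

Fault-free values for test 1 (x1=1, x2=1, x3=1, x4=1, x5=0): U1=0, U2=1, U3=1, U4=0, U5=0, U6=0, U7=1, U8=1, giving Y1=0, Y2=1. Observed Y1=0, Y2=0.
Test 1: faults giving observed Y1=0, Y2=0 are {U1 stuck-at-1, U2 stuck-at-0, U7 stuck-at-0, U8 stuck-at-0}.
Test 2 (x1=0, x2=0, x3=1, x4=0, x5=0): fault-free U1=1, U2=1, U3=0, U4=0, U5=1, U6=0, U7=1, U8=1 → Y1=1, Y2=1; observed Y1=1, Y2=1. Eliminates U2 stuck-at-0, U7 stuck-at-0, U8 stuck-at-0.
Only U1 stuck-at-1 is consistent with every test.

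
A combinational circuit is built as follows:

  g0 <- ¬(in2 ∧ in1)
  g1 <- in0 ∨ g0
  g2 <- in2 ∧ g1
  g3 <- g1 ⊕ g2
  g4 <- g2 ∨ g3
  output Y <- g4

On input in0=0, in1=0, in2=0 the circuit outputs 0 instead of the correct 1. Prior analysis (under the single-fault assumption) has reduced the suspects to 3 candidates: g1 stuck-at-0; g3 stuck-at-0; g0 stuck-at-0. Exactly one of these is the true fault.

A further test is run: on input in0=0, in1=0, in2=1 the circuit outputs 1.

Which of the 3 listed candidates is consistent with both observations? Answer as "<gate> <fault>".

g3 stuck-at-0

Evaluate each candidate on input in0=0, in1=0, in2=1:
  g1 stuck-at-0: g0=1, g1=0 [stuck-at-0], g2=0, g3=0, g4=0 → 0 — eliminated
  g3 stuck-at-0: g0=1, g1=1, g2=1, g3=0 [stuck-at-0], g4=1 → 1 — matches
  g0 stuck-at-0: g0=0 [stuck-at-0], g1=0, g2=0, g3=0, g4=0 → 0 — eliminated
Only g3 stuck-at-0 reproduces the observed 1.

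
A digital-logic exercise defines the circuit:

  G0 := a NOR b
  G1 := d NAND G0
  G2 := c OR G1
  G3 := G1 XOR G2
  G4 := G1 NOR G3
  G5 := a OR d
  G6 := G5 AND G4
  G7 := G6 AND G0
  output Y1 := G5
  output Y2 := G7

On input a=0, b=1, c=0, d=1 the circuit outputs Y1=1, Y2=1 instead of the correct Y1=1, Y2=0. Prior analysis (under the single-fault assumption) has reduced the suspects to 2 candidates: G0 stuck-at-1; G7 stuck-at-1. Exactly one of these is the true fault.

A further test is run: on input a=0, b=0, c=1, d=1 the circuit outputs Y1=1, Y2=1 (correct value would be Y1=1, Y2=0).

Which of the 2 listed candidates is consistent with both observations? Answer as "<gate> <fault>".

Evaluate each candidate on input a=0, b=0, c=1, d=1:
  G0 stuck-at-1: G0=1 [stuck-at-1], G1=0, G2=1, G3=1, G4=0, G5=1, G6=0, G7=0 → Y1=1, Y2=0 — eliminated
  G7 stuck-at-1: G0=1, G1=0, G2=1, G3=1, G4=0, G5=1, G6=0, G7=1 [stuck-at-1] → Y1=1, Y2=1 — matches
Only G7 stuck-at-1 reproduces the observed Y1=1, Y2=1.

G7 stuck-at-1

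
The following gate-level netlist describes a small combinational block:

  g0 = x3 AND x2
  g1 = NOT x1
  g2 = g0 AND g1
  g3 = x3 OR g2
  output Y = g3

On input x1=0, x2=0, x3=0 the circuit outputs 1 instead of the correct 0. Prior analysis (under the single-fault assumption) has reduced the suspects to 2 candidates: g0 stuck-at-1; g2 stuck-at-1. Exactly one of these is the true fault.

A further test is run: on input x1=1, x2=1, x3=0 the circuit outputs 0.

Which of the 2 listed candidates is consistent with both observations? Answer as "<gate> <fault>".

g0 stuck-at-1

Evaluate each candidate on input x1=1, x2=1, x3=0:
  g0 stuck-at-1: g0=1 [stuck-at-1], g1=0, g2=0, g3=0 → 0 — matches
  g2 stuck-at-1: g0=0, g1=0, g2=1 [stuck-at-1], g3=1 → 1 — eliminated
Only g0 stuck-at-1 reproduces the observed 0.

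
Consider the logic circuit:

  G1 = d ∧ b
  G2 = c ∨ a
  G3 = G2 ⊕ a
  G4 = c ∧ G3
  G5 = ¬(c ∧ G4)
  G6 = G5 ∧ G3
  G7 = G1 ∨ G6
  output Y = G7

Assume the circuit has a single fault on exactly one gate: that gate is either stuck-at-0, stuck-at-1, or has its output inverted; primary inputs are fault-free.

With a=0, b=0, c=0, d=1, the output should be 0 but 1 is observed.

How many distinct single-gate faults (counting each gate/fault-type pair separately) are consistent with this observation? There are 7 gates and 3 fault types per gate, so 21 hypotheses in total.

10

Fault-free: G1=0, G2=0, G3=0, G4=0, G5=1, G6=0, G7=0 → 0. Observed 1.
  G1: stuck-at-1, inverted output ✓; others ✗
  G2: stuck-at-1, inverted output ✓; others ✗
  G3: stuck-at-1, inverted output ✓; others ✗
  G4: none of the 3 fault types match ✗
  G5: none of the 3 fault types match ✗
  G6: stuck-at-1, inverted output ✓; others ✗
  G7: stuck-at-1, inverted output ✓; others ✗
Consistent faults: {G1 stuck-at-1, G1 inverted output, G2 stuck-at-1, G2 inverted output, G3 stuck-at-1, G3 inverted output, G6 stuck-at-1, G6 inverted output, G7 stuck-at-1, G7 inverted output} — 10 in all.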